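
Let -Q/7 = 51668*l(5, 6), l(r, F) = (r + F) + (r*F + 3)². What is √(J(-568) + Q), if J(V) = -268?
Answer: 2*I*√99460967 ≈ 19946.0*I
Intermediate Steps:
l(r, F) = F + r + (3 + F*r)² (l(r, F) = (F + r) + (F*r + 3)² = (F + r) + (3 + F*r)² = F + r + (3 + F*r)²)
Q = -397843600 (Q = -361676*(6 + 5 + (3 + 6*5)²) = -361676*(6 + 5 + (3 + 30)²) = -361676*(6 + 5 + 33²) = -361676*(6 + 5 + 1089) = -361676*1100 = -7*56834800 = -397843600)
√(J(-568) + Q) = √(-268 - 397843600) = √(-397843868) = 2*I*√99460967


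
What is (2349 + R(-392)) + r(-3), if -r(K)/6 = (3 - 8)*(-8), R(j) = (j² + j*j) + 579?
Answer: 310016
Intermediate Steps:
R(j) = 579 + 2*j² (R(j) = (j² + j²) + 579 = 2*j² + 579 = 579 + 2*j²)
r(K) = -240 (r(K) = -6*(3 - 8)*(-8) = -(-30)*(-8) = -6*40 = -240)
(2349 + R(-392)) + r(-3) = (2349 + (579 + 2*(-392)²)) - 240 = (2349 + (579 + 2*153664)) - 240 = (2349 + (579 + 307328)) - 240 = (2349 + 307907) - 240 = 310256 - 240 = 310016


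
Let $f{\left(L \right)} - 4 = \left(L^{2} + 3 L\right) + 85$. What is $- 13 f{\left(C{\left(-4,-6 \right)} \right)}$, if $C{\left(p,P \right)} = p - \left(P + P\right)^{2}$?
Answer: $-280137$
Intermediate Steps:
$C{\left(p,P \right)} = p - 4 P^{2}$ ($C{\left(p,P \right)} = p - \left(2 P\right)^{2} = p - 4 P^{2}$)
$f{\left(L \right)} = 89 + L^{2} + 3 L$ ($f{\left(L \right)} = 4 + \left(\left(L^{2} + 3 L\right) + 85\right) = 4 + \left(85 + L^{2} + 3 L\right) = 89 + L^{2} + 3 L$)
$- 13 f{\left(C{\left(-4,-6 \right)} \right)} = - 13 \left(89 + \left(-4 - 4 \left(-6\right)^{2}\right)^{2} + 3 \left(-4 - 4 \left(-6\right)^{2}\right)\right) = - 13 \left(89 + \left(-4 - 144\right)^{2} + 3 \left(-4 - 144\right)\right) = - 13 \left(89 + \left(-148\right)^{2} + 3 \left(-148\right)\right) = - 13 \left(89 + 21904 - 444\right) = \left(-13\right) 21549 = -280137$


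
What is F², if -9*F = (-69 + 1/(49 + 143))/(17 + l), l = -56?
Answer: 1038361/26873856 ≈ 0.038638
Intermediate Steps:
F = -1019/5184 (F = -(-69 + 1/(49 + 143))/(9*(17 - 56)) = -(-69 + 1/192)/(9*(-39)) = -(-69 + 1/192)*(-1)/(9*39) = -(-13247)*(-1)/(1728*39) = -⅑*1019/576 = -1019/5184 ≈ -0.19657)
F² = (-1019/5184)² = 1038361/26873856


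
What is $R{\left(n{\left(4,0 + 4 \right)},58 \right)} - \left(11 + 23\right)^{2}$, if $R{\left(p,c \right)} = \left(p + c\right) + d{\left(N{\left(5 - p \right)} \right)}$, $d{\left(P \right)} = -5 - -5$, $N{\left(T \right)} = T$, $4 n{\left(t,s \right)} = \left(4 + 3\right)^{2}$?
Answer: $- \frac{4343}{4} \approx -1085.8$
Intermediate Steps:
$n{\left(t,s \right)} = \frac{49}{4}$ ($n{\left(t,s \right)} = \frac{\left(4 + 3\right)^{2}}{4} = \frac{7^{2}}{4} = \frac{1}{4} \cdot 49 = \frac{49}{4}$)
$d{\left(P \right)} = 0$ ($d{\left(P \right)} = -5 + 5 = 0$)
$R{\left(p,c \right)} = c + p$ ($R{\left(p,c \right)} = \left(p + c\right) + 0 = \left(c + p\right) + 0 = c + p$)
$R{\left(n{\left(4,0 + 4 \right)},58 \right)} - \left(11 + 23\right)^{2} = \left(58 + \frac{49}{4}\right) - \left(11 + 23\right)^{2} = \frac{281}{4} - 34^{2} = \frac{281}{4} - 1156 = - \frac{4343}{4}$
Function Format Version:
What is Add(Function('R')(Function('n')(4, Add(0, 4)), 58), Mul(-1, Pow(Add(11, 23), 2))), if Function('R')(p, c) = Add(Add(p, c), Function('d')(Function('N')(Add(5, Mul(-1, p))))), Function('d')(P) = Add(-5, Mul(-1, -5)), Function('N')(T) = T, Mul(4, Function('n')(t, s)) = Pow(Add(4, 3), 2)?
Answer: Rational(-4343, 4) ≈ -1085.8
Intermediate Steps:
Function('n')(t, s) = Rational(49, 4) (Function('n')(t, s) = Mul(Rational(1, 4), Pow(Add(4, 3), 2)) = Mul(Rational(1, 4), Pow(7, 2)) = Mul(Rational(1, 4), 49) = Rational(49, 4))
Function('d')(P) = 0 (Function('d')(P) = Add(-5, 5) = 0)
Function('R')(p, c) = Add(c, p) (Function('R')(p, c) = Add(Add(p, c), 0) = Add(Add(c, p), 0) = Add(c, p))
Add(Function('R')(Function('n')(4, Add(0, 4)), 58), Mul(-1, Pow(Add(11, 23), 2))) = Add(Add(58, Rational(49, 4)), Mul(-1, Pow(Add(11, 23), 2))) = Add(Rational(281, 4), Mul(-1, Pow(34, 2))) = Add(Rational(281, 4), Mul(-1, 1156)) = Add(Rational(281, 4), -1156) = Rational(-4343, 4)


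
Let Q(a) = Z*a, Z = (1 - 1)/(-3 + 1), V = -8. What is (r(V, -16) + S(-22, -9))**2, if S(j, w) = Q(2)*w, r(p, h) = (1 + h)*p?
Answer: 14400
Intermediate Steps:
Z = 0 (Z = 0/(-2) = 0*(-1/2) = 0)
r(p, h) = p*(1 + h)
Q(a) = 0 (Q(a) = 0*a = 0)
S(j, w) = 0 (S(j, w) = 0*w = 0)
(r(V, -16) + S(-22, -9))**2 = (-8*(1 - 16) + 0)**2 = (-8*(-15) + 0)**2 = (120 + 0)**2 = 120**2 = 14400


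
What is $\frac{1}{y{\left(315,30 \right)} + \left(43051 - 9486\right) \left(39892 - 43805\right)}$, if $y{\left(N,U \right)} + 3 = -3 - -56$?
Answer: $- \frac{1}{131339795} \approx -7.6138 \cdot 10^{-9}$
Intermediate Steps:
$y{\left(N,U \right)} = 50$ ($y{\left(N,U \right)} = -3 - -53 = -3 + \left(-3 + 56\right) = -3 + 53 = 50$)
$\frac{1}{y{\left(315,30 \right)} + \left(43051 - 9486\right) \left(39892 - 43805\right)} = \frac{1}{50 + \left(43051 - 9486\right) \left(39892 - 43805\right)} = \frac{1}{50 + 33565 \left(-3913\right)} = \frac{1}{50 - 131339845} = \frac{1}{-131339795} = - \frac{1}{131339795}$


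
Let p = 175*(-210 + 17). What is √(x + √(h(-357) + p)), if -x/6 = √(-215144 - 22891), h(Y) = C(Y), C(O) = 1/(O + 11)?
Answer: √346*√(I*(√4043408246 - 2076*√238035))/346 ≈ 37.037 - 37.037*I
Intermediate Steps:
C(O) = 1/(11 + O)
h(Y) = 1/(11 + Y)
p = -33775 (p = 175*(-193) = -33775)
x = -6*I*√238035 (x = -6*√(-215144 - 22891) = -6*I*√238035 ≈ -2927.3*I)
√(x + √(h(-357) + p)) = √(-6*I*√238035 + √(1/(11 - 357) - 33775)) = √(-6*I*√238035 + √(1/(-346) - 33775)) = √(-6*I*√238035 + √(-1/346 - 33775)) = √(-6*I*√238035 + √(-11686151/346)) = √(-6*I*√238035 + I*√4043408246/346)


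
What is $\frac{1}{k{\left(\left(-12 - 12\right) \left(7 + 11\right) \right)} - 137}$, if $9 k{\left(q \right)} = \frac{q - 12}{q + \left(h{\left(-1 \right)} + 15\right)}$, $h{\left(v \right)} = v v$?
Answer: $- \frac{312}{42707} \approx -0.0073056$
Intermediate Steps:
$h{\left(v \right)} = v^{2}$
$k{\left(q \right)} = \frac{-12 + q}{9 \left(16 + q\right)}$ ($k{\left(q \right)} = \frac{\left(q - 12\right) \frac{1}{q + \left(\left(-1\right)^{2} + 15\right)}}{9} = \frac{\left(-12 + q\right) \frac{1}{q + \left(1 + 15\right)}}{9} = \frac{\left(-12 + q\right) \frac{1}{q + 16}}{9} = \frac{\left(-12 + q\right) \frac{1}{16 + q}}{9} = \frac{\frac{1}{16 + q} \left(-12 + q\right)}{9} = \frac{-12 + q}{9 \left(16 + q\right)}$)
$\frac{1}{k{\left(\left(-12 - 12\right) \left(7 + 11\right) \right)} - 137} = \frac{1}{\frac{-12 + \left(-12 - 12\right) \left(7 + 11\right)}{9 \left(16 + \left(-12 - 12\right) \left(7 + 11\right)\right)} - 137} = \frac{1}{\frac{-12 - 432}{9 \left(16 - 432\right)} - 137} = \frac{1}{\frac{1}{9} \frac{1}{-416} \left(-444\right) - 137} = \frac{1}{\frac{1}{9} \left(- \frac{1}{416}\right) \left(-444\right) - 137} = \frac{1}{\frac{37}{312} - 137} = \frac{1}{- \frac{42707}{312}} = - \frac{312}{42707}$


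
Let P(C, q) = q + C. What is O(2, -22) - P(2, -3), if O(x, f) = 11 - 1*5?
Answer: 7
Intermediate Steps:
O(x, f) = 6 (O(x, f) = 11 - 5 = 6)
P(C, q) = C + q
O(2, -22) - P(2, -3) = 6 - (2 - 3) = 6 - 1*(-1) = 6 + 1 = 7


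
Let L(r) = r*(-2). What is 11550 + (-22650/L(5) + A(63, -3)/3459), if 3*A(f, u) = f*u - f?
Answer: 15928667/1153 ≈ 13815.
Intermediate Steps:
A(f, u) = -f/3 + f*u/3 (A(f, u) = (f*u - f)/3 = (-f + f*u)/3 = -f/3 + f*u/3)
L(r) = -2*r
11550 + (-22650/L(5) + A(63, -3)/3459) = 11550 + (-22650/((-2*5)) + ((1/3)*63*(-1 - 3))/3459) = 11550 + (-22650/(-10) + ((1/3)*63*(-4))*(1/3459)) = 11550 + (-22650*(-1/10) - 84*1/3459) = 11550 + (2265 - 28/1153) = 11550 + 2611517/1153 = 15928667/1153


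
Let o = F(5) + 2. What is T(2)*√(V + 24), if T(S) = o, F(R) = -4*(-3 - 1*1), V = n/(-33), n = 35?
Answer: 6*√24981/11 ≈ 86.211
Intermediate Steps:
V = -35/33 (V = 35/(-33) = 35*(-1/33) = -35/33 ≈ -1.0606)
F(R) = 16 (F(R) = -4*(-3 - 1) = -4*(-4) = 16)
o = 18 (o = 16 + 2 = 18)
T(S) = 18
T(2)*√(V + 24) = 18*√(-35/33 + 24) = 18*√(757/33) = 18*(√24981/33) = 6*√24981/11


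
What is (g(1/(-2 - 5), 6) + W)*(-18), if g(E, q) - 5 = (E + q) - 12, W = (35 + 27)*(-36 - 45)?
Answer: 632916/7 ≈ 90417.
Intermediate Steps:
W = -5022 (W = 62*(-81) = -5022)
g(E, q) = -7 + E + q (g(E, q) = 5 + ((E + q) - 12) = 5 + (-12 + E + q) = -7 + E + q)
(g(1/(-2 - 5), 6) + W)*(-18) = ((-7 + 1/(-2 - 5) + 6) - 5022)*(-18) = ((-7 + 1/(-7) + 6) - 5022)*(-18) = ((-7 - ⅐ + 6) - 5022)*(-18) = (-8/7 - 5022)*(-18) = -35162/7*(-18) = 632916/7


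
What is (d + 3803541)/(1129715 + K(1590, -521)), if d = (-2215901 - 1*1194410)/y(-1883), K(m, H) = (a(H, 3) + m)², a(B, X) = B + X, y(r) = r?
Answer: 7165478014/4291166817 ≈ 1.6698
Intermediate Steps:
K(m, H) = (3 + H + m)² (K(m, H) = ((H + 3) + m)² = ((3 + H) + m)² = (3 + H + m)²)
d = 3410311/1883 (d = (-2215901 - 1*1194410)/(-1883) = (-2215901 - 1194410)*(-1/1883) = -3410311*(-1/1883) = 3410311/1883 ≈ 1811.1)
(d + 3803541)/(1129715 + K(1590, -521)) = (3410311/1883 + 3803541)/(1129715 + (3 - 521 + 1590)²) = 7165478014/(1883*(1129715 + 1072²)) = 7165478014/(1883*(1129715 + 1149184)) = (7165478014/1883)/2278899 = (7165478014/1883)*(1/2278899) = 7165478014/4291166817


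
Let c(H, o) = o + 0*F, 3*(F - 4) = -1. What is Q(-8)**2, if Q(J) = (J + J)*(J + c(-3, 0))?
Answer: 16384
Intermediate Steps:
F = 11/3 (F = 4 + (1/3)*(-1) = 4 - 1/3 = 11/3 ≈ 3.6667)
c(H, o) = o (c(H, o) = o + 0*(11/3) = o + 0 = o)
Q(J) = 2*J**2 (Q(J) = (J + J)*(J + 0) = (2*J)*J = 2*J**2)
Q(-8)**2 = (2*(-8)**2)**2 = (2*64)**2 = 128**2 = 16384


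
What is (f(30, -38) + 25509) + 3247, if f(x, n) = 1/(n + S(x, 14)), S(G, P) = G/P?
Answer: 7217749/251 ≈ 28756.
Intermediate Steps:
f(x, n) = 1/(n + x/14)
(f(30, -38) + 25509) + 3247 = (14/(30 + 14*(-38)) + 25509) + 3247 = (14/(30 - 532) + 25509) + 3247 = (14/(-502) + 25509) + 3247 = (14*(-1/502) + 25509) + 3247 = (-7/251 + 25509) + 3247 = 6402752/251 + 3247 = 7217749/251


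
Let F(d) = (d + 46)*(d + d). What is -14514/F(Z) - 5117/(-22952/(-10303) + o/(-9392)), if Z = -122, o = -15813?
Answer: -4593781888240835/3509327041256 ≈ -1309.0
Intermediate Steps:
F(d) = 2*d*(46 + d) (F(d) = (46 + d)*(2*d) = 2*d*(46 + d))
-14514/F(Z) - 5117/(-22952/(-10303) + o/(-9392)) = -14514*(-1/(244*(46 - 122))) - 5117/(-22952/(-10303) - 15813/(-9392)) = -14514/(2*(-122)*(-76)) - 5117/(-22952*(-1/10303) - 15813*(-1/9392)) = -14514/18544 - 5117/(22952/10303 + 15813/9392) = -14514*1/18544 - 5117/378486523/96765776 = -7257/9272 - 5117*96765776/378486523 = -7257/9272 - 495150475792/378486523 = -4593781888240835/3509327041256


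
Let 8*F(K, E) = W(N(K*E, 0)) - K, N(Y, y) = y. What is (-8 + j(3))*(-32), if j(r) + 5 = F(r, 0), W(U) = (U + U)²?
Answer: 428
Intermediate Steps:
W(U) = 4*U² (W(U) = (2*U)² = 4*U²)
F(K, E) = -K/8 (F(K, E) = (4*0² - K)/8 = (4*0 - K)/8 = (0 - K)/8 = (-K)/8 = -K/8)
j(r) = -5 - r/8
(-8 + j(3))*(-32) = (-8 + (-5 - ⅛*3))*(-32) = (-8 + (-5 - 3/8))*(-32) = (-8 - 43/8)*(-32) = -107/8*(-32) = 428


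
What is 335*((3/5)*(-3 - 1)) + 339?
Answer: -465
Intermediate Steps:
335*((3/5)*(-3 - 1)) + 339 = 335*((3*(⅕))*(-4)) + 339 = 335*((⅗)*(-4)) + 339 = 335*(-12/5) + 339 = -804 + 339 = -465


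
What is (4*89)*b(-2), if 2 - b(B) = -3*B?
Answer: -1424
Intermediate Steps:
b(B) = 2 + 3*B (b(B) = 2 - (-3)*B = 2 + 3*B)
(4*89)*b(-2) = (4*89)*(2 + 3*(-2)) = 356*(2 - 6) = 356*(-4) = -1424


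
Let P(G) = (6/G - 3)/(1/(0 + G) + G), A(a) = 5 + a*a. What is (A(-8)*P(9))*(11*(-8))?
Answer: 63756/41 ≈ 1555.0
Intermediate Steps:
A(a) = 5 + a**2
P(G) = (-3 + 6/G)/(G + 1/G) (P(G) = (-3 + 6/G)/(1/G + G) = (-3 + 6/G)/(G + 1/G))
(A(-8)*P(9))*(11*(-8)) = ((5 + (-8)**2)*(3*(2 - 1*9)/(1 + 9**2)))*(11*(-8)) = ((5 + 64)*(3*(2 - 9)/(1 + 81)))*(-88) = (69*(3*(-7)/82))*(-88) = (69*(3*(1/82)*(-7)))*(-88) = (69*(-21/82))*(-88) = -1449/82*(-88) = 63756/41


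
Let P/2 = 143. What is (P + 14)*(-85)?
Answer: -25500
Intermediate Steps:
P = 286 (P = 2*143 = 286)
(P + 14)*(-85) = (286 + 14)*(-85) = 300*(-85) = -25500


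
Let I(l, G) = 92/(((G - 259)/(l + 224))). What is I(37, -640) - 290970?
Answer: -9020898/31 ≈ -2.9100e+5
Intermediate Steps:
I(l, G) = 92*(224 + l)/(-259 + G) (I(l, G) = 92/(((-259 + G)/(224 + l))) = 92*((224 + l)/(-259 + G)) = 92*(224 + l)/(-259 + G))
I(37, -640) - 290970 = 92*(224 + 37)/(-259 - 640) - 290970 = 92*261/(-899) - 290970 = 92*(-1/899)*261 - 290970 = -828/31 - 290970 = -9020898/31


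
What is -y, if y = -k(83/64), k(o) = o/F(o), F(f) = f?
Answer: 1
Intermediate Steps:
k(o) = 1 (k(o) = o/o = 1)
y = -1 (y = -1*1 = -1)
-y = -1*(-1) = 1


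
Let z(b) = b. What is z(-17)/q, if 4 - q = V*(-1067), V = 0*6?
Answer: -17/4 ≈ -4.2500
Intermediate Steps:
V = 0
q = 4 (q = 4 - 0*(-1067) = 4 - 1*0 = 4 + 0 = 4)
z(-17)/q = -17/4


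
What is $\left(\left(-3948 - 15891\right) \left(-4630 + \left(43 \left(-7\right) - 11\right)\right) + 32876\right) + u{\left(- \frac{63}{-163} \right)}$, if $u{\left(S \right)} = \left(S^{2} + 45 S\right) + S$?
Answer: $\frac{2605813975109}{26569} \approx 9.8077 \cdot 10^{7}$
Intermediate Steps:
$u{\left(S \right)} = S^{2} + 46 S$
$\left(\left(-3948 - 15891\right) \left(-4630 + \left(43 \left(-7\right) - 11\right)\right) + 32876\right) + u{\left(- \frac{63}{-163} \right)} = \left(\left(-3948 - 15891\right) \left(-4630 + \left(43 \left(-7\right) - 11\right)\right) + 32876\right) + - \frac{63}{-163} \left(46 - \frac{63}{-163}\right) = \left(- 19839 \left(-4630 - 312\right) + 32876\right) + \left(-63\right) \left(- \frac{1}{163}\right) \left(46 - - \frac{63}{163}\right) = \left(- 19839 \left(-4630 - 312\right) + 32876\right) + \frac{63 \left(46 + \frac{63}{163}\right)}{163} = \left(\left(-19839\right) \left(-4942\right) + 32876\right) + \frac{63}{163} \cdot \frac{7561}{163} = \left(98044338 + 32876\right) + \frac{476343}{26569} = 98077214 + \frac{476343}{26569} = \frac{2605813975109}{26569}$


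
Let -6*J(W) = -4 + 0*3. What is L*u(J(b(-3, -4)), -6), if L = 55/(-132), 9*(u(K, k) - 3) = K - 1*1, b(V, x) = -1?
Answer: -100/81 ≈ -1.2346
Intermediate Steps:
J(W) = ⅔ (J(W) = -(-4 + 0*3)/6 = -(-4 + 0)/6 = -⅙*(-4) = ⅔)
u(K, k) = 26/9 + K/9 (u(K, k) = 3 + (K - 1*1)/9 = 3 + (K - 1)/9 = 3 + (-1 + K)/9 = 3 + (-⅑ + K/9) = 26/9 + K/9)
L = -5/12 (L = 55*(-1/132) = -5/12 ≈ -0.41667)
L*u(J(b(-3, -4)), -6) = -5*(26/9 + (⅑)*(⅔))/12 = -5*(26/9 + 2/27)/12 = -5/12*80/27 = -100/81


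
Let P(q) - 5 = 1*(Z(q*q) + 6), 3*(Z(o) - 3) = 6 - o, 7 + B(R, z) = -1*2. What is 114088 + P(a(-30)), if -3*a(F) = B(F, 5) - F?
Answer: 342263/3 ≈ 1.1409e+5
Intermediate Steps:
B(R, z) = -9 (B(R, z) = -7 - 1*2 = -7 - 2 = -9)
Z(o) = 5 - o/3 (Z(o) = 3 + (6 - o)/3 = 3 + (2 - o/3) = 5 - o/3)
a(F) = 3 + F/3 (a(F) = -(-9 - F)/3 = 3 + F/3)
P(q) = 16 - q²/3 (P(q) = 5 + 1*((5 - q*q/3) + 6) = 5 + 1*((5 - q²/3) + 6) = 5 + 1*(11 - q²/3) = 5 + (11 - q²/3) = 16 - q²/3)
114088 + P(a(-30)) = 114088 + (16 - (3 + (⅓)*(-30))²/3) = 114088 + (16 - (3 - 10)²/3) = 114088 + (16 - ⅓*(-7)²) = 114088 + (16 - ⅓*49) = 114088 + (16 - 49/3) = 114088 - ⅓ = 342263/3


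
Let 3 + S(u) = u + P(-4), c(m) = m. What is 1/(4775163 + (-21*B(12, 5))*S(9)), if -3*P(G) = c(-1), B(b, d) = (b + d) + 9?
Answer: 1/4771705 ≈ 2.0957e-7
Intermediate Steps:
B(b, d) = 9 + b + d
P(G) = 1/3 (P(G) = -1/3*(-1) = 1/3)
S(u) = -8/3 + u (S(u) = -3 + (u + 1/3) = -3 + (1/3 + u) = -8/3 + u)
1/(4775163 + (-21*B(12, 5))*S(9)) = 1/(4775163 + (-21*(9 + 12 + 5))*(-8/3 + 9)) = 1/(4775163 - 21*26*(19/3)) = 1/(4775163 - 546*19/3) = 1/(4775163 - 3458) = 1/4771705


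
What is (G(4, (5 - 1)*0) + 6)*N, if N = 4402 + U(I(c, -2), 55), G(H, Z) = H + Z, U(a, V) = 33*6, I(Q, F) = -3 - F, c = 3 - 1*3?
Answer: 46000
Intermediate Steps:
c = 0 (c = 3 - 3 = 0)
U(a, V) = 198
N = 4600 (N = 4402 + 198 = 4600)
(G(4, (5 - 1)*0) + 6)*N = ((4 + (5 - 1)*0) + 6)*4600 = ((4 + 4*0) + 6)*4600 = ((4 + 0) + 6)*4600 = (4 + 6)*4600 = 10*4600 = 46000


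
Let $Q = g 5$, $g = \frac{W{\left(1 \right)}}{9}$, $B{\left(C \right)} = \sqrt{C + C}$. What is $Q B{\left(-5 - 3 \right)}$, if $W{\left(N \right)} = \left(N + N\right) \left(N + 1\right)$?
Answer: $\frac{80 i}{9} \approx 8.8889 i$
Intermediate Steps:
$W{\left(N \right)} = 2 N \left(1 + N\right)$
$B{\left(C \right)} = \sqrt{2} \sqrt{C}$ ($B{\left(C \right)} = \sqrt{2 C} = \sqrt{2} \sqrt{C}$)
$g = \frac{4}{9}$ ($g = \frac{2 \cdot 1 \left(1 + 1\right)}{9} = 2 \cdot 1 \cdot 2 \cdot \frac{1}{9} = 4 \cdot \frac{1}{9} = \frac{4}{9} \approx 0.44444$)
$Q = \frac{20}{9}$ ($Q = \frac{4}{9} \cdot 5 = \frac{20}{9} \approx 2.2222$)
$Q B{\left(-5 - 3 \right)} = \frac{20 \sqrt{2} \sqrt{-5 - 3}}{9} = \frac{20 \sqrt{2} \sqrt{-8}}{9} = \frac{20 \sqrt{2} \cdot 2 i \sqrt{2}}{9} = \frac{20 \cdot 4 i}{9} = \frac{80 i}{9}$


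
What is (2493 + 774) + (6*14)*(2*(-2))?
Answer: 2931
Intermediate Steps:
(2493 + 774) + (6*14)*(2*(-2)) = 3267 + 84*(-4) = 3267 - 336 = 2931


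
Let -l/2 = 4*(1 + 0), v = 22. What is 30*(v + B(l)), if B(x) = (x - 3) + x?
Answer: 90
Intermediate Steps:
l = -8 (l = -8*(1 + 0) = -8 ≈ -8.0000)
B(x) = -3 + 2*x (B(x) = (-3 + x) + x = -3 + 2*x)
30*(v + B(l)) = 30*(22 + (-3 + 2*(-8))) = 30*(22 + (-3 - 16)) = 30*(22 - 19) = 30*3 = 90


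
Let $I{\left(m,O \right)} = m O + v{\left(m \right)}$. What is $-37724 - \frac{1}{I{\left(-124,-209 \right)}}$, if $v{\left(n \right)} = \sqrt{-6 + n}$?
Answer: $\frac{- 37724 \sqrt{130} + 977655185 i}{\sqrt{130} - 25916 i} \approx -37724.0 + 1.4901 \cdot 10^{-8} i$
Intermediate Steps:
$I{\left(m,O \right)} = \sqrt{-6 + m} + O m$ ($I{\left(m,O \right)} = m O + \sqrt{-6 + m} = O m + \sqrt{-6 + m} = \sqrt{-6 + m} + O m$)
$-37724 - \frac{1}{I{\left(-124,-209 \right)}} = -37724 - \frac{1}{\sqrt{-6 - 124} - -25916} = -37724 - \frac{1}{\sqrt{-130} + 25916} = -37724 - \frac{1}{i \sqrt{130} + 25916} = -37724 - \frac{1}{25916 + i \sqrt{130}}$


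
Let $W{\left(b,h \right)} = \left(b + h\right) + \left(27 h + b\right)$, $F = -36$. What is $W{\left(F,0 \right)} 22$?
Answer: $-1584$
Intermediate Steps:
$W{\left(b,h \right)} = 2 b + 28 h$ ($W{\left(b,h \right)} = \left(b + h\right) + \left(b + 27 h\right) = 2 b + 28 h$)
$W{\left(F,0 \right)} 22 = \left(2 \left(-36\right) + 28 \cdot 0\right) 22 = \left(-72 + 0\right) 22 = \left(-72\right) 22 = -1584$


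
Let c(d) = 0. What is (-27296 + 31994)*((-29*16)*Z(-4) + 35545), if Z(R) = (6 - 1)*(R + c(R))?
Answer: 210587850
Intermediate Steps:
Z(R) = 5*R (Z(R) = (6 - 1)*(R + 0) = 5*R)
(-27296 + 31994)*((-29*16)*Z(-4) + 35545) = (-27296 + 31994)*((-29*16)*(5*(-4)) + 35545) = 4698*(-464*(-20) + 35545) = 4698*(9280 + 35545) = 4698*44825 = 210587850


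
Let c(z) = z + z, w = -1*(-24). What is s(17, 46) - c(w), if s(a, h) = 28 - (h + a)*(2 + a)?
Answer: -1217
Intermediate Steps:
w = 24
c(z) = 2*z
s(a, h) = 28 - (2 + a)*(a + h) (s(a, h) = 28 - (a + h)*(2 + a) = 28 - (2 + a)*(a + h))
s(17, 46) - c(w) = (28 - 1*17² - 2*17 - 2*46 - 1*17*46) - 2*24 = (28 - 1*289 - 34 - 92 - 782) - 1*48 = (28 - 289 - 34 - 92 - 782) - 48 = -1169 - 48 = -1217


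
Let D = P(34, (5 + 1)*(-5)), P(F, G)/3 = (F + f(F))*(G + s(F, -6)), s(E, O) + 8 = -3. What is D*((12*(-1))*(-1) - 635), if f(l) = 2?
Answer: 2758644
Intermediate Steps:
s(E, O) = -11 (s(E, O) = -8 - 3 = -11)
P(F, G) = 3*(-11 + G)*(2 + F) (P(F, G) = 3*((F + 2)*(G - 11)) = 3*((2 + F)*(-11 + G)) = 3*((-11 + G)*(2 + F)) = 3*(-11 + G)*(2 + F))
D = -4428 (D = -66 - 33*34 + 6*((5 + 1)*(-5)) + 3*34*((5 + 1)*(-5)) = -66 - 1122 + 6*(6*(-5)) + 3*34*(6*(-5)) = -66 - 1122 + 6*(-30) + 3*34*(-30) = -66 - 1122 - 180 - 3060 = -4428)
D*((12*(-1))*(-1) - 635) = -4428*((12*(-1))*(-1) - 635) = -4428*(-12*(-1) - 635) = -4428*(12 - 635) = -4428*(-623) = 2758644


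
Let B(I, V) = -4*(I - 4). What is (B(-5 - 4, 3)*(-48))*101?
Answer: -252096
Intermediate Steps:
B(I, V) = 16 - 4*I (B(I, V) = -4*(-4 + I) = 16 - 4*I)
(B(-5 - 4, 3)*(-48))*101 = ((16 - 4*(-5 - 4))*(-48))*101 = ((16 - 4*(-9))*(-48))*101 = ((16 + 36)*(-48))*101 = (52*(-48))*101 = -2496*101 = -252096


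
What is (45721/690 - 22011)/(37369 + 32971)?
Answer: -15141869/48534600 ≈ -0.31198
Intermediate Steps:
(45721/690 - 22011)/(37369 + 32971) = (45721*(1/690) - 22011)/70340 = (45721/690 - 22011)*(1/70340) = -15141869/690*1/70340 = -15141869/48534600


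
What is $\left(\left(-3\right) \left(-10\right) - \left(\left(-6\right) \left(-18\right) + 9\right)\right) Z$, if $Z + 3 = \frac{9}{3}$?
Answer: $0$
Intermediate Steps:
$Z = 0$ ($Z = -3 + \frac{9}{3} = -3 + 9 \cdot \frac{1}{3} = -3 + 3 = 0$)
$\left(\left(-3\right) \left(-10\right) - \left(\left(-6\right) \left(-18\right) + 9\right)\right) Z = \left(\left(-3\right) \left(-10\right) - \left(\left(-6\right) \left(-18\right) + 9\right)\right) 0 = \left(30 - \left(108 + 9\right)\right) 0 = \left(30 - 117\right) 0 = \left(-87\right) 0 = 0$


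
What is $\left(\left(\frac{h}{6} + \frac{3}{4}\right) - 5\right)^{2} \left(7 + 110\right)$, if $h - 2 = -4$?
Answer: $\frac{39325}{16} \approx 2457.8$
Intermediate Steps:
$h = -2$ ($h = 2 - 4 = -2$)
$\left(\left(\frac{h}{6} + \frac{3}{4}\right) - 5\right)^{2} \left(7 + 110\right) = \left(\left(- \frac{2}{6} + \frac{3}{4}\right) - 5\right)^{2} \left(7 + 110\right) = \left(\left(\left(-2\right) \frac{1}{6} + 3 \cdot \frac{1}{4}\right) - 5\right)^{2} \cdot 117 = \left(\left(- \frac{1}{3} + \frac{3}{4}\right) - 5\right)^{2} \cdot 117 = \left(\frac{5}{12} - 5\right)^{2} \cdot 117 = \left(- \frac{55}{12}\right)^{2} \cdot 117 = \frac{3025}{144} \cdot 117 = \frac{39325}{16}$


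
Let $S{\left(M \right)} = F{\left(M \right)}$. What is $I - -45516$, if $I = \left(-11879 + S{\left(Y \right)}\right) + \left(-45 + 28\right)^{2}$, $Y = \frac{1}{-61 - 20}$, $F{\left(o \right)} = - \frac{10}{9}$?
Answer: $\frac{305324}{9} \approx 33925.0$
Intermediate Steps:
$F{\left(o \right)} = - \frac{10}{9}$ ($F{\left(o \right)} = \left(-10\right) \frac{1}{9} = - \frac{10}{9}$)
$Y = - \frac{1}{81}$ ($Y = \frac{1}{-81} = - \frac{1}{81} \approx -0.012346$)
$S{\left(M \right)} = - \frac{10}{9}$
$I = - \frac{104320}{9}$ ($I = \left(-11879 - \frac{10}{9}\right) + \left(-45 + 28\right)^{2} = - \frac{106921}{9} + \left(-17\right)^{2} = - \frac{106921}{9} + 289 = - \frac{104320}{9} \approx -11591.0$)
$I - -45516 = - \frac{104320}{9} - -45516 = - \frac{104320}{9} + 45516 = \frac{305324}{9}$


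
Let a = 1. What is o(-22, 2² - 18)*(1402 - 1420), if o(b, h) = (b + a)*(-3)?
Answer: -1134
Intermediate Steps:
o(b, h) = -3 - 3*b (o(b, h) = (b + 1)*(-3) = (1 + b)*(-3) = -3 - 3*b)
o(-22, 2² - 18)*(1402 - 1420) = (-3 - 3*(-22))*(1402 - 1420) = (-3 + 66)*(-18) = 63*(-18) = -1134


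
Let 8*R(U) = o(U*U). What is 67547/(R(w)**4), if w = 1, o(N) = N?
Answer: 276672512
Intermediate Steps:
R(U) = U**2/8 (R(U) = (U*U)/8 = U**2/8)
67547/(R(w)**4) = 67547/(((1/8)*1**2)**4) = 67547/(((1/8)*1)**4) = 67547/((1/8)**4) = 67547/(1/4096) = 67547*4096 = 276672512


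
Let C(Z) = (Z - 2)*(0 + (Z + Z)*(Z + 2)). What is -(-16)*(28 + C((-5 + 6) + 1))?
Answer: 448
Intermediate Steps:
C(Z) = 2*Z*(-2 + Z)*(2 + Z) (C(Z) = (-2 + Z)*(0 + (2*Z)*(2 + Z)) = (-2 + Z)*(0 + 2*Z*(2 + Z)) = (-2 + Z)*(2*Z*(2 + Z)) = 2*Z*(-2 + Z)*(2 + Z))
-(-16)*(28 + C((-5 + 6) + 1)) = -(-16)*(28 + 2*((-5 + 6) + 1)*(-4 + ((-5 + 6) + 1)**2)) = -(-16)*(28 + 2*(1 + 1)*(-4 + (1 + 1)**2)) = -(-16)*(28 + 2*2*(-4 + 2**2)) = -(-16)*(28 + 2*2*(-4 + 4)) = -(-16)*(28 + 2*2*0) = -(-16)*(28 + 0) = -(-16)*28 = -1*(-448) = 448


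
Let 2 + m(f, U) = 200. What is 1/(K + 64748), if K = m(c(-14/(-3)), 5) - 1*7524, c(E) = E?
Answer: 1/57422 ≈ 1.7415e-5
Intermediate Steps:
m(f, U) = 198 (m(f, U) = -2 + 200 = 198)
K = -7326 (K = 198 - 1*7524 = 198 - 7524 = -7326)
1/(K + 64748) = 1/(-7326 + 64748) = 1/57422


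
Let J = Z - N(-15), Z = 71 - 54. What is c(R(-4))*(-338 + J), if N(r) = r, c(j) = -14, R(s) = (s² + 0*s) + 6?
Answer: 4284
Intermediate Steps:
R(s) = 6 + s² (R(s) = (s² + 0) + 6 = s² + 6 = 6 + s²)
Z = 17
J = 32 (J = 17 - 1*(-15) = 17 + 15 = 32)
c(R(-4))*(-338 + J) = -14*(-338 + 32) = -14*(-306) = 4284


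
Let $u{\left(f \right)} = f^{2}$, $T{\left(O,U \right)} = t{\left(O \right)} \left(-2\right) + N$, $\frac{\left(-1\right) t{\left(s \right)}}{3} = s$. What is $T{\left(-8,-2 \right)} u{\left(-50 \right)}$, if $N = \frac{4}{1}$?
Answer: $-110000$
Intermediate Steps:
$t{\left(s \right)} = - 3 s$
$N = 4$ ($N = 4 \cdot 1 = 4$)
$T{\left(O,U \right)} = 4 + 6 O$ ($T{\left(O,U \right)} = - 3 O \left(-2\right) + 4 = 6 O + 4 = 4 + 6 O$)
$T{\left(-8,-2 \right)} u{\left(-50 \right)} = \left(4 + 6 \left(-8\right)\right) \left(-50\right)^{2} = \left(4 - 48\right) 2500 = \left(-44\right) 2500 = -110000$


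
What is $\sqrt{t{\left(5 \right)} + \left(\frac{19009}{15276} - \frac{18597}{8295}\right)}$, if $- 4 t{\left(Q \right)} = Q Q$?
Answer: $\frac{i \sqrt{3232531463987490}}{21119070} \approx 2.6921 i$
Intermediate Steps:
$t{\left(Q \right)} = - \frac{Q^{2}}{4}$ ($t{\left(Q \right)} = - \frac{Q Q}{4} = - \frac{Q^{2}}{4}$)
$\sqrt{t{\left(5 \right)} + \left(\frac{19009}{15276} - \frac{18597}{8295}\right)} = \sqrt{- \frac{5^{2}}{4} + \left(\frac{19009}{15276} - \frac{18597}{8295}\right)} = \sqrt{\left(- \frac{1}{4}\right) 25 + \left(19009 \cdot \frac{1}{15276} - \frac{6199}{2765}\right)} = \sqrt{- \frac{25}{4} + \left(\frac{19009}{15276} - \frac{6199}{2765}\right)} = \sqrt{- \frac{25}{4} - \frac{42136039}{42238140}} = \sqrt{- \frac{153062207}{21119070}} = \frac{i \sqrt{3232531463987490}}{21119070}$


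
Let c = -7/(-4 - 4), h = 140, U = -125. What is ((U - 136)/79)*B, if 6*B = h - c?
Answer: -96831/1264 ≈ -76.607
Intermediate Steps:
c = 7/8 (c = -7/(-8) = -⅛*(-7) = 7/8 ≈ 0.87500)
B = 371/16 (B = (140 - 1*7/8)/6 = (140 - 7/8)/6 = (⅙)*(1113/8) = 371/16 ≈ 23.188)
((U - 136)/79)*B = ((-125 - 136)/79)*(371/16) = -261*1/79*(371/16) = -261/79*371/16 = -96831/1264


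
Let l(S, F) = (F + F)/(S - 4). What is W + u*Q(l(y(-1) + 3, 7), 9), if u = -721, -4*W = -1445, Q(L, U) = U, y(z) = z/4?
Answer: -24511/4 ≈ -6127.8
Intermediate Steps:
y(z) = z/4 (y(z) = z*(¼) = z/4)
l(S, F) = 2*F/(-4 + S) (l(S, F) = (2*F)/(-4 + S) = 2*F/(-4 + S))
W = 1445/4 (W = -¼*(-1445) = 1445/4 ≈ 361.25)
W + u*Q(l(y(-1) + 3, 7), 9) = 1445/4 - 721*9 = 1445/4 - 6489 = -24511/4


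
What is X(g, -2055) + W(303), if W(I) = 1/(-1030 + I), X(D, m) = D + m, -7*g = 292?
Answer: -10670186/5089 ≈ -2096.7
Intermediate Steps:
g = -292/7 (g = -⅐*292 = -292/7 ≈ -41.714)
X(g, -2055) + W(303) = (-292/7 - 2055) + 1/(-1030 + 303) = -14677/7 + 1/(-727) = -14677/7 - 1/727 = -10670186/5089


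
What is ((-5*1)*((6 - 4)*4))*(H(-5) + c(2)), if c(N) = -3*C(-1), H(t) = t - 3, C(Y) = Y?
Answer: 200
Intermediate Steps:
H(t) = -3 + t
c(N) = 3 (c(N) = -3*(-1) = 3)
((-5*1)*((6 - 4)*4))*(H(-5) + c(2)) = ((-5*1)*((6 - 4)*4))*((-3 - 5) + 3) = (-10*4)*(-8 + 3) = -5*8*(-5) = -40*(-5) = 200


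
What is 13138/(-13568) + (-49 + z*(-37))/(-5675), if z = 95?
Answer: -13100899/38499200 ≈ -0.34029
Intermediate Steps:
13138/(-13568) + (-49 + z*(-37))/(-5675) = 13138/(-13568) + (-49 + 95*(-37))/(-5675) = 13138*(-1/13568) + (-49 - 3515)*(-1/5675) = -6569/6784 - 3564*(-1/5675) = -6569/6784 + 3564/5675 = -13100899/38499200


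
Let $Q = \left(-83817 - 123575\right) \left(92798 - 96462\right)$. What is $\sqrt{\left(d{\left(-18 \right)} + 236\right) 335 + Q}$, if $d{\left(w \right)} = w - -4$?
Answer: $\sqrt{759958658} \approx 27567.0$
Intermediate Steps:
$d{\left(w \right)} = 4 + w$ ($d{\left(w \right)} = w + 4 = 4 + w$)
$Q = 759884288$ ($Q = \left(-207392\right) \left(-3664\right) = 759884288$)
$\sqrt{\left(d{\left(-18 \right)} + 236\right) 335 + Q} = \sqrt{\left(\left(4 - 18\right) + 236\right) 335 + 759884288} = \sqrt{\left(-14 + 236\right) 335 + 759884288} = \sqrt{222 \cdot 335 + 759884288} = \sqrt{74370 + 759884288} = \sqrt{759958658}$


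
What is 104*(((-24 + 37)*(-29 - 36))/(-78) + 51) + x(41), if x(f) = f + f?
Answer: 19538/3 ≈ 6512.7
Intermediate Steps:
x(f) = 2*f
104*(((-24 + 37)*(-29 - 36))/(-78) + 51) + x(41) = 104*(((-24 + 37)*(-29 - 36))/(-78) + 51) + 2*41 = 104*((13*(-65))*(-1/78) + 51) + 82 = 104*(-845*(-1/78) + 51) + 82 = 104*(65/6 + 51) + 82 = 104*(371/6) + 82 = 19292/3 + 82 = 19538/3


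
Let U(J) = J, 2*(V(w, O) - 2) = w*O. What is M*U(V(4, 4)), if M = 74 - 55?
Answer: 190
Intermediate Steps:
V(w, O) = 2 + O*w/2 (V(w, O) = 2 + (w*O)/2 = 2 + (O*w)/2 = 2 + O*w/2)
M = 19
M*U(V(4, 4)) = 19*(2 + (½)*4*4) = 19*(2 + 8) = 19*10 = 190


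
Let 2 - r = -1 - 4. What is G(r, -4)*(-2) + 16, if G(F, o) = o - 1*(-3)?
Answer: 18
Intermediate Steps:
r = 7 (r = 2 - (-1 - 4) = 2 - 1*(-5) = 2 + 5 = 7)
G(F, o) = 3 + o (G(F, o) = o + 3 = 3 + o)
G(r, -4)*(-2) + 16 = (3 - 4)*(-2) + 16 = -1*(-2) + 16 = 2 + 16 = 18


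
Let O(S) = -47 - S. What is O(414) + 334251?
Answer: 333790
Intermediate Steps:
O(414) + 334251 = (-47 - 1*414) + 334251 = (-47 - 414) + 334251 = -461 + 334251 = 333790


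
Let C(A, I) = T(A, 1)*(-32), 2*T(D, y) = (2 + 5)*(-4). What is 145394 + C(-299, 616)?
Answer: 145842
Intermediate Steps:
T(D, y) = -14 (T(D, y) = ((2 + 5)*(-4))/2 = (7*(-4))/2 = (½)*(-28) = -14)
C(A, I) = 448 (C(A, I) = -14*(-32) = 448)
145394 + C(-299, 616) = 145394 + 448 = 145842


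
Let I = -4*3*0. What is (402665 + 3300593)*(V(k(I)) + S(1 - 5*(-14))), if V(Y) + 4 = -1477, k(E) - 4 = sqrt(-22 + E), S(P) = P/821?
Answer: -4502532174140/821 ≈ -5.4842e+9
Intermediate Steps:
S(P) = P/821 (S(P) = P*(1/821) = P/821)
I = 0 (I = -12*0 = 0)
k(E) = 4 + sqrt(-22 + E)
V(Y) = -1481 (V(Y) = -4 - 1477 = -1481)
(402665 + 3300593)*(V(k(I)) + S(1 - 5*(-14))) = (402665 + 3300593)*(-1481 + (1 - 5*(-14))/821) = 3703258*(-1481 + (1 + 70)/821) = 3703258*(-1481 + (1/821)*71) = 3703258*(-1481 + 71/821) = 3703258*(-1215830/821) = -4502532174140/821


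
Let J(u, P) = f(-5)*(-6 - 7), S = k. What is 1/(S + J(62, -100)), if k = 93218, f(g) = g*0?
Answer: 1/93218 ≈ 1.0728e-5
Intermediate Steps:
f(g) = 0
S = 93218
J(u, P) = 0 (J(u, P) = 0*(-6 - 7) = 0*(-13) = 0)
1/(S + J(62, -100)) = 1/(93218 + 0) = 1/93218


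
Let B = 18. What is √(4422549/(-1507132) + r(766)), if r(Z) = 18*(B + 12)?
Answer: √304978985552373/753566 ≈ 23.175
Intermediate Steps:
r(Z) = 540 (r(Z) = 18*(18 + 12) = 18*30 = 540)
√(4422549/(-1507132) + r(766)) = √(4422549/(-1507132) + 540) = √(4422549*(-1/1507132) + 540) = √(-4422549/1507132 + 540) = √(809428731/1507132) = √304978985552373/753566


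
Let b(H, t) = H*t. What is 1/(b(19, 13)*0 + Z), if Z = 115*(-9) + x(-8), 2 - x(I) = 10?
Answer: -1/1043 ≈ -0.00095877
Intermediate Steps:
x(I) = -8 (x(I) = 2 - 1*10 = 2 - 10 = -8)
Z = -1043 (Z = 115*(-9) - 8 = -1035 - 8 = -1043)
1/(b(19, 13)*0 + Z) = 1/((19*13)*0 - 1043) = 1/(247*0 - 1043) = 1/(0 - 1043) = 1/(-1043) = -1/1043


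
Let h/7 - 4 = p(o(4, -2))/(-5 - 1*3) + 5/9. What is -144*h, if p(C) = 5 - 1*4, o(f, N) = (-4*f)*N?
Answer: -4466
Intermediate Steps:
o(f, N) = -4*N*f
p(C) = 1 (p(C) = 5 - 4 = 1)
h = 2233/72 (h = 28 + 7*(1/(-5 - 1*3) + 5/9) = 28 + 7*(1/(-5 - 3) + 5*(⅑)) = 28 + 7*(1/(-8) + 5/9) = 28 + 7*(1*(-⅛) + 5/9) = 28 + 7*(-⅛ + 5/9) = 28 + 7*(31/72) = 28 + 217/72 = 2233/72 ≈ 31.014)
-144*h = -144*2233/72 = -4466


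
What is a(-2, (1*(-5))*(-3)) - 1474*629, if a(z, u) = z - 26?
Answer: -927174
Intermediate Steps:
a(z, u) = -26 + z
a(-2, (1*(-5))*(-3)) - 1474*629 = (-26 - 2) - 1474*629 = -28 - 927146 = -927174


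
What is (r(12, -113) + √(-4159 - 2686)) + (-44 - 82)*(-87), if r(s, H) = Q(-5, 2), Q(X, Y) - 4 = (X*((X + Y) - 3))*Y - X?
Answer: 11031 + 37*I*√5 ≈ 11031.0 + 82.734*I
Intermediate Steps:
Q(X, Y) = 4 - X + X*Y*(-3 + X + Y) (Q(X, Y) = 4 + ((X*((X + Y) - 3))*Y - X) = 4 + ((X*(-3 + X + Y))*Y - X) = 4 + (X*Y*(-3 + X + Y) - X) = 4 + (-X + X*Y*(-3 + X + Y)) = 4 - X + X*Y*(-3 + X + Y))
r(s, H) = 69 (r(s, H) = 4 - 1*(-5) - 5*2² + 2*(-5)² - 3*(-5)*2 = 4 + 5 - 5*4 + 2*25 + 30 = 4 + 5 - 20 + 50 + 30 = 69)
(r(12, -113) + √(-4159 - 2686)) + (-44 - 82)*(-87) = (69 + √(-4159 - 2686)) + (-44 - 82)*(-87) = (69 + √(-6845)) - 126*(-87) = (69 + 37*I*√5) + 10962 = 11031 + 37*I*√5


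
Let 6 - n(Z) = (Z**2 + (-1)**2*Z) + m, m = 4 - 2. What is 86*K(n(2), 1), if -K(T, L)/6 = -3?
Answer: 1548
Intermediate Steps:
m = 2
n(Z) = 4 - Z - Z**2 (n(Z) = 6 - ((Z**2 + (-1)**2*Z) + 2) = 6 - ((Z**2 + 1*Z) + 2) = 6 - ((Z**2 + Z) + 2) = 6 - ((Z + Z**2) + 2) = 6 - (2 + Z + Z**2) = 6 + (-2 - Z - Z**2) = 4 - Z - Z**2)
K(T, L) = 18 (K(T, L) = -6*(-3) = 18)
86*K(n(2), 1) = 86*18 = 1548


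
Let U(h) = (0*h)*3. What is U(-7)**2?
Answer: 0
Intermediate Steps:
U(h) = 0 (U(h) = 0*3 = 0)
U(-7)**2 = 0**2 = 0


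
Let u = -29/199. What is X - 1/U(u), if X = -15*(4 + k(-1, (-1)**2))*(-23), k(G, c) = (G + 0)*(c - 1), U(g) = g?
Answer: 40219/29 ≈ 1386.9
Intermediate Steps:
u = -29/199 (u = -29*1/199 = -29/199 ≈ -0.14573)
k(G, c) = G*(-1 + c)
X = 1380 (X = -15*(4 - (-1 + (-1)**2))*(-23) = -15*(4 - (-1 + 1))*(-23) = -15*(4 - 1*0)*(-23) = -15*(4 + 0)*(-23) = -15*4*(-23) = -60*(-23) = 1380)
X - 1/U(u) = 1380 - 1/(-29/199) = 1380 - 1*(-199/29) = 1380 + 199/29 = 40219/29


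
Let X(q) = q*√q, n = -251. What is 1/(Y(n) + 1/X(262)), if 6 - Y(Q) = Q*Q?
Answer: -1132947940360/71370055502978199 - 262*√262/71370055502978199 ≈ -1.5874e-5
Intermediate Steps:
X(q) = q^(3/2)
Y(Q) = 6 - Q² (Y(Q) = 6 - Q*Q = 6 - Q²)
1/(Y(n) + 1/X(262)) = 1/((6 - 1*(-251)²) + 1/(262^(3/2))) = 1/((6 - 1*63001) + 1/(262*√262)) = 1/((6 - 63001) + √262/68644) = 1/(-62995 + √262/68644)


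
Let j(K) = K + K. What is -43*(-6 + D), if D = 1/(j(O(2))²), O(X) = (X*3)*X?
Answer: 148565/576 ≈ 257.93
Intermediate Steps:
O(X) = 3*X² (O(X) = (3*X)*X = 3*X²)
j(K) = 2*K
D = 1/576 (D = 1/((2*(3*2²))²) = 1/((2*(3*4))²) = 1/((2*12)²) = 1/(24²) = 1/576 ≈ 0.0017361)
-43*(-6 + D) = -43*(-6 + 1/576) = -43*(-3455/576) = 148565/576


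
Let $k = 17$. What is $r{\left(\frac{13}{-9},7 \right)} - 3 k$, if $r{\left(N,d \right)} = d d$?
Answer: $-2$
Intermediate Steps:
$r{\left(N,d \right)} = d^{2}$
$r{\left(\frac{13}{-9},7 \right)} - 3 k = 7^{2} - 51 = 49 - 51 = -2$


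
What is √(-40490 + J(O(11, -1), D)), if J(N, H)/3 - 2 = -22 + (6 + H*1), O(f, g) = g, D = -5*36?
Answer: 4*I*√2567 ≈ 202.66*I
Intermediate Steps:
D = -180
J(N, H) = -42 + 3*H (J(N, H) = 6 + 3*(-22 + (6 + H*1)) = 6 + 3*(-22 + (6 + H)) = 6 + 3*(-16 + H) = 6 + (-48 + 3*H) = -42 + 3*H)
√(-40490 + J(O(11, -1), D)) = √(-40490 + (-42 + 3*(-180))) = √(-40490 + (-42 - 540)) = √(-40490 - 582) = √(-41072) = 4*I*√2567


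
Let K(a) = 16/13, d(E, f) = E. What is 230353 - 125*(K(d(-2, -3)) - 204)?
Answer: 3324089/13 ≈ 2.5570e+5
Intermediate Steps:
K(a) = 16/13 (K(a) = 16*(1/13) = 16/13)
230353 - 125*(K(d(-2, -3)) - 204) = 230353 - 125*(16/13 - 204) = 230353 - 125*(-2636/13) = 230353 + 329500/13 = 3324089/13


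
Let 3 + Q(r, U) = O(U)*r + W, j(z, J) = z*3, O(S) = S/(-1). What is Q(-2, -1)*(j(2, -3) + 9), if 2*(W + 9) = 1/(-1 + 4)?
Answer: -415/2 ≈ -207.50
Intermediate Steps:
O(S) = -S (O(S) = S*(-1) = -S)
j(z, J) = 3*z
W = -53/6 (W = -9 + 1/(2*(-1 + 4)) = -9 + (½)/3 = -9 + (½)*(⅓) = -9 + ⅙ = -53/6 ≈ -8.8333)
Q(r, U) = -71/6 - U*r (Q(r, U) = -3 + ((-U)*r - 53/6) = -3 + (-U*r - 53/6) = -3 + (-53/6 - U*r) = -71/6 - U*r)
Q(-2, -1)*(j(2, -3) + 9) = (-71/6 - 1*(-1)*(-2))*(3*2 + 9) = (-71/6 - 2)*(6 + 9) = -83/6*15 = -415/2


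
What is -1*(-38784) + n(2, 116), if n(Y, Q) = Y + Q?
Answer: 38902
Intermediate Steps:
n(Y, Q) = Q + Y
-1*(-38784) + n(2, 116) = -1*(-38784) + (116 + 2) = 38784 + 118 = 38902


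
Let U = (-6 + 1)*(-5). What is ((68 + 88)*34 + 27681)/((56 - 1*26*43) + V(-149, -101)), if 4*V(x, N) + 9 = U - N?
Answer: -14660/459 ≈ -31.939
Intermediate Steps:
U = 25 (U = -5*(-5) = 25)
V(x, N) = 4 - N/4 (V(x, N) = -9/4 + (25 - N)/4 = -9/4 + (25/4 - N/4) = 4 - N/4)
((68 + 88)*34 + 27681)/((56 - 1*26*43) + V(-149, -101)) = ((68 + 88)*34 + 27681)/((56 - 1*26*43) + (4 - ¼*(-101))) = (156*34 + 27681)/((56 - 26*43) + (4 + 101/4)) = (5304 + 27681)/((56 - 1118) + 117/4) = 32985/(-1062 + 117/4) = 32985/(-4131/4) = 32985*(-4/4131) = -14660/459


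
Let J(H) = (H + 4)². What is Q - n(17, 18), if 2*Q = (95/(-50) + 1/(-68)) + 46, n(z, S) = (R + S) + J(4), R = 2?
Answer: -42131/680 ≈ -61.957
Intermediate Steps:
J(H) = (4 + H)²
n(z, S) = 66 + S (n(z, S) = (2 + S) + (4 + 4)² = (2 + S) + 8² = (2 + S) + 64 = 66 + S)
Q = 14989/680 (Q = ((95/(-50) + 1/(-68)) + 46)/2 = ((95*(-1/50) + 1*(-1/68)) + 46)/2 = ((-19/10 - 1/68) + 46)/2 = (-651/340 + 46)/2 = (½)*(14989/340) = 14989/680 ≈ 22.043)
Q - n(17, 18) = 14989/680 - (66 + 18) = 14989/680 - 1*84 = 14989/680 - 84 = -42131/680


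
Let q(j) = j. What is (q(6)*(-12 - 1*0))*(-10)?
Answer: 720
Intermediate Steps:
(q(6)*(-12 - 1*0))*(-10) = (6*(-12 - 1*0))*(-10) = (6*(-12 + 0))*(-10) = (6*(-12))*(-10) = -72*(-10) = 720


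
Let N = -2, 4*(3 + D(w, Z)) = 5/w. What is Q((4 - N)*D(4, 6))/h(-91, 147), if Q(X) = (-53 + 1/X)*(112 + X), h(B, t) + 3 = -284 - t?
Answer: 5250115/447888 ≈ 11.722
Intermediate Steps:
h(B, t) = -287 - t (h(B, t) = -3 + (-284 - t) = -287 - t)
D(w, Z) = -3 + 5/(4*w) (D(w, Z) = -3 + (5/w)/4 = -3 + 5/(4*w))
Q((4 - N)*D(4, 6))/h(-91, 147) = (-5935 - 53*(4 - 1*(-2))*(-3 + (5/4)/4) + 112/(((4 - 1*(-2))*(-3 + (5/4)/4))))/(-287 - 1*147) = (-5935 - 53*(4 + 2)*(-3 + (5/4)*(¼)) + 112/(((4 + 2)*(-3 + (5/4)*(¼)))))/(-287 - 147) = (-5935 - 318*(-3 + 5/16) + 112/((6*(-3 + 5/16))))/(-434) = (-5935 - 318*(-43)/16 + 112/((6*(-43/16))))*(-1/434) = (-5935 - 53*(-129/8) + 112/(-129/8))*(-1/434) = (-5935 + 6837/8 + 112*(-8/129))*(-1/434) = (-5935 + 6837/8 - 896/129)*(-1/434) = -5250115/1032*(-1/434) = 5250115/447888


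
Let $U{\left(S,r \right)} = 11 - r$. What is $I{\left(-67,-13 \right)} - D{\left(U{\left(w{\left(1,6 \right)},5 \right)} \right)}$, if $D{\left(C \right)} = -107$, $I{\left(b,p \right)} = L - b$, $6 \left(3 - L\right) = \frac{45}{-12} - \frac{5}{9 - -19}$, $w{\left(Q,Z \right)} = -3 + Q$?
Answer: $\frac{14923}{84} \approx 177.65$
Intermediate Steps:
$L = \frac{307}{84}$ ($L = 3 - \frac{\frac{45}{-12} - \frac{5}{9 - -19}}{6} = 3 - \frac{45 \left(- \frac{1}{12}\right) - \frac{5}{9 + 19}}{6} = 3 - \frac{- \frac{15}{4} - \frac{5}{28}}{6} = 3 - - \frac{55}{84} = 3 + \frac{55}{84} = \frac{307}{84} \approx 3.6548$)
$I{\left(b,p \right)} = \frac{307}{84} - b$
$I{\left(-67,-13 \right)} - D{\left(U{\left(w{\left(1,6 \right)},5 \right)} \right)} = \left(\frac{307}{84} - -67\right) - -107 = \left(\frac{307}{84} + 67\right) + 107 = \frac{5935}{84} + 107 = \frac{14923}{84}$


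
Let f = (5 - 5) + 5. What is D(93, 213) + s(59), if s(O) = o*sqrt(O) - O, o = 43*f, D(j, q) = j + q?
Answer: 247 + 215*sqrt(59) ≈ 1898.4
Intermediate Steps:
f = 5 (f = 0 + 5 = 5)
o = 215 (o = 43*5 = 215)
s(O) = -O + 215*sqrt(O) (s(O) = 215*sqrt(O) - O = -O + 215*sqrt(O))
D(93, 213) + s(59) = (93 + 213) + (-1*59 + 215*sqrt(59)) = 306 + (-59 + 215*sqrt(59)) = 247 + 215*sqrt(59)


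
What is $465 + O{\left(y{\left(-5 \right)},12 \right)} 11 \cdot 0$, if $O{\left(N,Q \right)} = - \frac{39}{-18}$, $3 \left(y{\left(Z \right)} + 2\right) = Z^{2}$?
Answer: $465$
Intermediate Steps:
$y{\left(Z \right)} = -2 + \frac{Z^{2}}{3}$
$O{\left(N,Q \right)} = \frac{13}{6}$ ($O{\left(N,Q \right)} = \left(-39\right) \left(- \frac{1}{18}\right) = \frac{13}{6}$)
$465 + O{\left(y{\left(-5 \right)},12 \right)} 11 \cdot 0 = 465 + \frac{13 \cdot 11 \cdot 0}{6} = 465 + \frac{13}{6} \cdot 0 = 465 + 0 = 465$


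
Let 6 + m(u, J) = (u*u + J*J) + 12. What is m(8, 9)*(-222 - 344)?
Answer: -85466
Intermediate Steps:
m(u, J) = 6 + J**2 + u**2 (m(u, J) = -6 + ((u*u + J*J) + 12) = -6 + ((u**2 + J**2) + 12) = -6 + ((J**2 + u**2) + 12) = -6 + (12 + J**2 + u**2) = 6 + J**2 + u**2)
m(8, 9)*(-222 - 344) = (6 + 9**2 + 8**2)*(-222 - 344) = (6 + 81 + 64)*(-566) = 151*(-566) = -85466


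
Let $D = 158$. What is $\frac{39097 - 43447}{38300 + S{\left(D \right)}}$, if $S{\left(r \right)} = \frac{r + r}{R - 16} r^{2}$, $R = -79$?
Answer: $\frac{2375}{24426} \approx 0.097232$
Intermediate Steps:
$S{\left(r \right)} = - \frac{2 r^{3}}{95}$ ($S{\left(r \right)} = \frac{r + r}{-79 - 16} r^{2} = \frac{2 r}{-95} r^{2} = 2 r \left(- \frac{1}{95}\right) r^{2} = - \frac{2 r}{95} r^{2} = - \frac{2 r^{3}}{95}$)
$\frac{39097 - 43447}{38300 + S{\left(D \right)}} = \frac{39097 - 43447}{38300 - \frac{2 \cdot 158^{3}}{95}} = - \frac{4350}{38300 - \frac{7888624}{95}} = - \frac{4350}{- \frac{4250124}{95}} = \left(-4350\right) \left(- \frac{95}{4250124}\right) = \frac{2375}{24426}$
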